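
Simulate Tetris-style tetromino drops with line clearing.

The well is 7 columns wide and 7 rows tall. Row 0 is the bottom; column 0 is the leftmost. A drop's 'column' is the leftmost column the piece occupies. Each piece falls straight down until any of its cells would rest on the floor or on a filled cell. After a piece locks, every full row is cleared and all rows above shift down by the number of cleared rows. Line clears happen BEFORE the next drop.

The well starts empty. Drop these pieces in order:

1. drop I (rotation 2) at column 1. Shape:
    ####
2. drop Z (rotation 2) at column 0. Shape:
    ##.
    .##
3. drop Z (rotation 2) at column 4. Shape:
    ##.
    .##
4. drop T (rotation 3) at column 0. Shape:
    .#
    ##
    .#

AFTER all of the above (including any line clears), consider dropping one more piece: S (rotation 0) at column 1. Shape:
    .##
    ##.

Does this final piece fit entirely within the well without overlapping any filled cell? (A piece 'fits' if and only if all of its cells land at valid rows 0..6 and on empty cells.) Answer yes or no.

Answer: no

Derivation:
Drop 1: I rot2 at col 1 lands with bottom-row=0; cleared 0 line(s) (total 0); column heights now [0 1 1 1 1 0 0], max=1
Drop 2: Z rot2 at col 0 lands with bottom-row=1; cleared 0 line(s) (total 0); column heights now [3 3 2 1 1 0 0], max=3
Drop 3: Z rot2 at col 4 lands with bottom-row=0; cleared 0 line(s) (total 0); column heights now [3 3 2 1 2 2 1], max=3
Drop 4: T rot3 at col 0 lands with bottom-row=3; cleared 0 line(s) (total 0); column heights now [5 6 2 1 2 2 1], max=6
Test piece S rot0 at col 1 (width 3): heights before test = [5 6 2 1 2 2 1]; fits = False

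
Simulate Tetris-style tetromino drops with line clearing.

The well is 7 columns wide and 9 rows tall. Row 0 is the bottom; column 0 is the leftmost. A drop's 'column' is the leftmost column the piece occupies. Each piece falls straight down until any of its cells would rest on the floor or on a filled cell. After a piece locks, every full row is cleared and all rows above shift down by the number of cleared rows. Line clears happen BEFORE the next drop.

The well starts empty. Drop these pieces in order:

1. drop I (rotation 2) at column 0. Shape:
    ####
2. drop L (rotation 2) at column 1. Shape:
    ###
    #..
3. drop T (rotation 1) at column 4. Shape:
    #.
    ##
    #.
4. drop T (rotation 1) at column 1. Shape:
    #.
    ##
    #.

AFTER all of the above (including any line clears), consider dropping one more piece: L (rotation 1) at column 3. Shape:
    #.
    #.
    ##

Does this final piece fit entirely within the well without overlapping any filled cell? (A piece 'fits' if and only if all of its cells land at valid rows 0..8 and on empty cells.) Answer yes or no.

Answer: yes

Derivation:
Drop 1: I rot2 at col 0 lands with bottom-row=0; cleared 0 line(s) (total 0); column heights now [1 1 1 1 0 0 0], max=1
Drop 2: L rot2 at col 1 lands with bottom-row=1; cleared 0 line(s) (total 0); column heights now [1 3 3 3 0 0 0], max=3
Drop 3: T rot1 at col 4 lands with bottom-row=0; cleared 0 line(s) (total 0); column heights now [1 3 3 3 3 2 0], max=3
Drop 4: T rot1 at col 1 lands with bottom-row=3; cleared 0 line(s) (total 0); column heights now [1 6 5 3 3 2 0], max=6
Test piece L rot1 at col 3 (width 2): heights before test = [1 6 5 3 3 2 0]; fits = True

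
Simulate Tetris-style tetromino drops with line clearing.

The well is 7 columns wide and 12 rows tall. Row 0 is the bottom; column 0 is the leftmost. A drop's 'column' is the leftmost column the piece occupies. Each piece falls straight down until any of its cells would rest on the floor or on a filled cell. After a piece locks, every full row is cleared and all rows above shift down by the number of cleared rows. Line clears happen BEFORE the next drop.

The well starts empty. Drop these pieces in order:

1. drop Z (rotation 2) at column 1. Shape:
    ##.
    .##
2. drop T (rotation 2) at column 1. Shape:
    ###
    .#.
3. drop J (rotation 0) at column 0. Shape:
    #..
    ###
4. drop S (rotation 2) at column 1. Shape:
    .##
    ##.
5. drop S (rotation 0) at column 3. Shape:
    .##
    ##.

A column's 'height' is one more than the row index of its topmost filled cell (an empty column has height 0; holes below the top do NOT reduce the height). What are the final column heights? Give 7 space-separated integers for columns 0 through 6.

Drop 1: Z rot2 at col 1 lands with bottom-row=0; cleared 0 line(s) (total 0); column heights now [0 2 2 1 0 0 0], max=2
Drop 2: T rot2 at col 1 lands with bottom-row=2; cleared 0 line(s) (total 0); column heights now [0 4 4 4 0 0 0], max=4
Drop 3: J rot0 at col 0 lands with bottom-row=4; cleared 0 line(s) (total 0); column heights now [6 5 5 4 0 0 0], max=6
Drop 4: S rot2 at col 1 lands with bottom-row=5; cleared 0 line(s) (total 0); column heights now [6 6 7 7 0 0 0], max=7
Drop 5: S rot0 at col 3 lands with bottom-row=7; cleared 0 line(s) (total 0); column heights now [6 6 7 8 9 9 0], max=9

Answer: 6 6 7 8 9 9 0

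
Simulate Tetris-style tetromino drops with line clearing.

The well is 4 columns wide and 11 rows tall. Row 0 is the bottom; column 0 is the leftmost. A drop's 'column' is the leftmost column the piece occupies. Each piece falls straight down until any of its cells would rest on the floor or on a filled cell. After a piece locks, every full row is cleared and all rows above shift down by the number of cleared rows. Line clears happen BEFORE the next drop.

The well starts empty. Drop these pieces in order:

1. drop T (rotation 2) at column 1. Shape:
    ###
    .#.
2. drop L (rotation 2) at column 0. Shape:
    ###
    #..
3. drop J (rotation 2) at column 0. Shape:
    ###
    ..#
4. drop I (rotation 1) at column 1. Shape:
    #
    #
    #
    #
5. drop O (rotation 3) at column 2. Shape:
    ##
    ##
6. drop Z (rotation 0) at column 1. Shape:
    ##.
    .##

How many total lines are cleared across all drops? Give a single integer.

Drop 1: T rot2 at col 1 lands with bottom-row=0; cleared 0 line(s) (total 0); column heights now [0 2 2 2], max=2
Drop 2: L rot2 at col 0 lands with bottom-row=1; cleared 1 line(s) (total 1); column heights now [2 2 2 0], max=2
Drop 3: J rot2 at col 0 lands with bottom-row=2; cleared 0 line(s) (total 1); column heights now [4 4 4 0], max=4
Drop 4: I rot1 at col 1 lands with bottom-row=4; cleared 0 line(s) (total 1); column heights now [4 8 4 0], max=8
Drop 5: O rot3 at col 2 lands with bottom-row=4; cleared 0 line(s) (total 1); column heights now [4 8 6 6], max=8
Drop 6: Z rot0 at col 1 lands with bottom-row=7; cleared 0 line(s) (total 1); column heights now [4 9 9 8], max=9

Answer: 1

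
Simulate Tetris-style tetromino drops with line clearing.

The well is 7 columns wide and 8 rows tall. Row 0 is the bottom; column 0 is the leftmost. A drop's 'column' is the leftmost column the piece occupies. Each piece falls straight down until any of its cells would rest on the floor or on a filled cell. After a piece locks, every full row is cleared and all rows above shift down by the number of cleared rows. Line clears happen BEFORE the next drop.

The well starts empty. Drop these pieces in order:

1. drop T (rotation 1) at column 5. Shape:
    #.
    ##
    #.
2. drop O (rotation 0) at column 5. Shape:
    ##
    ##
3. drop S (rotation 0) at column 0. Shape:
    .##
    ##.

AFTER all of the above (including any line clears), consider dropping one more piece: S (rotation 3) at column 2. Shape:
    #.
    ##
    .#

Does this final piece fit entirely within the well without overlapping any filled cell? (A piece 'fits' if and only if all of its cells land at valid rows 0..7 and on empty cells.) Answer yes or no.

Answer: yes

Derivation:
Drop 1: T rot1 at col 5 lands with bottom-row=0; cleared 0 line(s) (total 0); column heights now [0 0 0 0 0 3 2], max=3
Drop 2: O rot0 at col 5 lands with bottom-row=3; cleared 0 line(s) (total 0); column heights now [0 0 0 0 0 5 5], max=5
Drop 3: S rot0 at col 0 lands with bottom-row=0; cleared 0 line(s) (total 0); column heights now [1 2 2 0 0 5 5], max=5
Test piece S rot3 at col 2 (width 2): heights before test = [1 2 2 0 0 5 5]; fits = True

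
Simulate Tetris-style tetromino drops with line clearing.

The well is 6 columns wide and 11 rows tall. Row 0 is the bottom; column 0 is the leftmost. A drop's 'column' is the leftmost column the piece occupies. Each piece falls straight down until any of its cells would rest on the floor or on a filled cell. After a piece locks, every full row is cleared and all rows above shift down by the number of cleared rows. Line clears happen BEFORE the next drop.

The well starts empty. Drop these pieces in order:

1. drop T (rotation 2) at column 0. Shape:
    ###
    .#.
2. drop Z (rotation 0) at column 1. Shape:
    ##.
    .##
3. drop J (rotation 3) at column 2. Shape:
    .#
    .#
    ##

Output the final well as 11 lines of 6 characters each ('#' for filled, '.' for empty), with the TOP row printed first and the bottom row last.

Drop 1: T rot2 at col 0 lands with bottom-row=0; cleared 0 line(s) (total 0); column heights now [2 2 2 0 0 0], max=2
Drop 2: Z rot0 at col 1 lands with bottom-row=2; cleared 0 line(s) (total 0); column heights now [2 4 4 3 0 0], max=4
Drop 3: J rot3 at col 2 lands with bottom-row=4; cleared 0 line(s) (total 0); column heights now [2 4 5 7 0 0], max=7

Answer: ......
......
......
......
...#..
...#..
..##..
.##...
..##..
###...
.#....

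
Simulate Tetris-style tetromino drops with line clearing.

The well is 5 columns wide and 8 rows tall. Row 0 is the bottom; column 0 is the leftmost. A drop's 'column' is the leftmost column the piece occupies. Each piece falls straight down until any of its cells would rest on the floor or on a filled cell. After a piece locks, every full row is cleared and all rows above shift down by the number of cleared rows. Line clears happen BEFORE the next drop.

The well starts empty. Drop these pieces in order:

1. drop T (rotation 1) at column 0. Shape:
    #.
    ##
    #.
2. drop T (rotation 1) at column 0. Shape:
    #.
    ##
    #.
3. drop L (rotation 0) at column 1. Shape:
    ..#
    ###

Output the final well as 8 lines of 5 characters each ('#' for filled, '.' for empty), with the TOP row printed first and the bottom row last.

Drop 1: T rot1 at col 0 lands with bottom-row=0; cleared 0 line(s) (total 0); column heights now [3 2 0 0 0], max=3
Drop 2: T rot1 at col 0 lands with bottom-row=3; cleared 0 line(s) (total 0); column heights now [6 5 0 0 0], max=6
Drop 3: L rot0 at col 1 lands with bottom-row=5; cleared 0 line(s) (total 0); column heights now [6 6 6 7 0], max=7

Answer: .....
...#.
####.
##...
#....
#....
##...
#....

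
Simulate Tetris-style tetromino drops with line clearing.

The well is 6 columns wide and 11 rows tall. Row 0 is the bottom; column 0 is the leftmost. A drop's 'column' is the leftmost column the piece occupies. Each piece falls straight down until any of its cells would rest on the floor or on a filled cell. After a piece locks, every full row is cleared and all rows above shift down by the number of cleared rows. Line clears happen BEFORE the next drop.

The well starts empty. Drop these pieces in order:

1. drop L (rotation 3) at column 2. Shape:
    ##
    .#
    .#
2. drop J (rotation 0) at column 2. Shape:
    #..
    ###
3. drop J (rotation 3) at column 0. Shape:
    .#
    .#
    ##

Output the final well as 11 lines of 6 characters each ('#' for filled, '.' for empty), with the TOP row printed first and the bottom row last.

Answer: ......
......
......
......
......
......
..#...
..###.
.###..
.#.#..
##.#..

Derivation:
Drop 1: L rot3 at col 2 lands with bottom-row=0; cleared 0 line(s) (total 0); column heights now [0 0 3 3 0 0], max=3
Drop 2: J rot0 at col 2 lands with bottom-row=3; cleared 0 line(s) (total 0); column heights now [0 0 5 4 4 0], max=5
Drop 3: J rot3 at col 0 lands with bottom-row=0; cleared 0 line(s) (total 0); column heights now [1 3 5 4 4 0], max=5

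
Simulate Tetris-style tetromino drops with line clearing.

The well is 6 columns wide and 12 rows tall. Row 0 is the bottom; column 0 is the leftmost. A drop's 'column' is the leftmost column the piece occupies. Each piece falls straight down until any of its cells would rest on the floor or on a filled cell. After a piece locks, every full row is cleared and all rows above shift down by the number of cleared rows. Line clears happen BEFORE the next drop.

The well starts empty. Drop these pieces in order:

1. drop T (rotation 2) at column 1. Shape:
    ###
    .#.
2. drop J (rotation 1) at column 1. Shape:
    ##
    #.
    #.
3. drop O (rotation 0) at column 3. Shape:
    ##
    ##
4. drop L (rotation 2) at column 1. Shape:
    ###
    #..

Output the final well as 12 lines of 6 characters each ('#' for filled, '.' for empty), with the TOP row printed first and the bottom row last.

Drop 1: T rot2 at col 1 lands with bottom-row=0; cleared 0 line(s) (total 0); column heights now [0 2 2 2 0 0], max=2
Drop 2: J rot1 at col 1 lands with bottom-row=2; cleared 0 line(s) (total 0); column heights now [0 5 5 2 0 0], max=5
Drop 3: O rot0 at col 3 lands with bottom-row=2; cleared 0 line(s) (total 0); column heights now [0 5 5 4 4 0], max=5
Drop 4: L rot2 at col 1 lands with bottom-row=5; cleared 0 line(s) (total 0); column heights now [0 7 7 7 4 0], max=7

Answer: ......
......
......
......
......
.###..
.#....
.##...
.#.##.
.#.##.
.###..
..#...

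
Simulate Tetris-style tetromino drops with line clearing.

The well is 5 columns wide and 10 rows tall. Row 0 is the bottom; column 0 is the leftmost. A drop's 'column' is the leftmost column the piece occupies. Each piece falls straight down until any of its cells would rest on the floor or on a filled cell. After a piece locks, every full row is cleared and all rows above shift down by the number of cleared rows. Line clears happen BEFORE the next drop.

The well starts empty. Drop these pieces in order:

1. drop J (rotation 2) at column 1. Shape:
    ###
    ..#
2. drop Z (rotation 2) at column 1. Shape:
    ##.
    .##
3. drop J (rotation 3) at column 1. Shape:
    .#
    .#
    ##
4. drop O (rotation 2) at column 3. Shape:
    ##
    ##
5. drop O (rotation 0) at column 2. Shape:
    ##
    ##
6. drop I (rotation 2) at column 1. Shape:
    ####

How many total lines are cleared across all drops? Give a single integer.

Drop 1: J rot2 at col 1 lands with bottom-row=0; cleared 0 line(s) (total 0); column heights now [0 2 2 2 0], max=2
Drop 2: Z rot2 at col 1 lands with bottom-row=2; cleared 0 line(s) (total 0); column heights now [0 4 4 3 0], max=4
Drop 3: J rot3 at col 1 lands with bottom-row=4; cleared 0 line(s) (total 0); column heights now [0 5 7 3 0], max=7
Drop 4: O rot2 at col 3 lands with bottom-row=3; cleared 0 line(s) (total 0); column heights now [0 5 7 5 5], max=7
Drop 5: O rot0 at col 2 lands with bottom-row=7; cleared 0 line(s) (total 0); column heights now [0 5 9 9 5], max=9
Drop 6: I rot2 at col 1 lands with bottom-row=9; cleared 0 line(s) (total 0); column heights now [0 10 10 10 10], max=10

Answer: 0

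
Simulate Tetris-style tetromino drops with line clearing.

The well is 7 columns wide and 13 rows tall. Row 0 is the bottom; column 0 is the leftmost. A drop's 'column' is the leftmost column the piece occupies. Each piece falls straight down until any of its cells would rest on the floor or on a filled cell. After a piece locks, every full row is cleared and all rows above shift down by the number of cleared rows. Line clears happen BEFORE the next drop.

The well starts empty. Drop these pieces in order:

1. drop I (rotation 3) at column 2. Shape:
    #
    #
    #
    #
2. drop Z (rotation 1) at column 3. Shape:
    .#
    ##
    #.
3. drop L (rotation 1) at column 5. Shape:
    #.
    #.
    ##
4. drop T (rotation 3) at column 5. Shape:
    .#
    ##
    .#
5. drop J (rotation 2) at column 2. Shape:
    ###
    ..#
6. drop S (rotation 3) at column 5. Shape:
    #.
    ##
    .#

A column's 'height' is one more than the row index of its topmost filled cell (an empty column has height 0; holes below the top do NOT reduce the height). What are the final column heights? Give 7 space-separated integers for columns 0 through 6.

Answer: 0 0 5 5 5 8 7

Derivation:
Drop 1: I rot3 at col 2 lands with bottom-row=0; cleared 0 line(s) (total 0); column heights now [0 0 4 0 0 0 0], max=4
Drop 2: Z rot1 at col 3 lands with bottom-row=0; cleared 0 line(s) (total 0); column heights now [0 0 4 2 3 0 0], max=4
Drop 3: L rot1 at col 5 lands with bottom-row=0; cleared 0 line(s) (total 0); column heights now [0 0 4 2 3 3 1], max=4
Drop 4: T rot3 at col 5 lands with bottom-row=2; cleared 0 line(s) (total 0); column heights now [0 0 4 2 3 4 5], max=5
Drop 5: J rot2 at col 2 lands with bottom-row=3; cleared 0 line(s) (total 0); column heights now [0 0 5 5 5 4 5], max=5
Drop 6: S rot3 at col 5 lands with bottom-row=5; cleared 0 line(s) (total 0); column heights now [0 0 5 5 5 8 7], max=8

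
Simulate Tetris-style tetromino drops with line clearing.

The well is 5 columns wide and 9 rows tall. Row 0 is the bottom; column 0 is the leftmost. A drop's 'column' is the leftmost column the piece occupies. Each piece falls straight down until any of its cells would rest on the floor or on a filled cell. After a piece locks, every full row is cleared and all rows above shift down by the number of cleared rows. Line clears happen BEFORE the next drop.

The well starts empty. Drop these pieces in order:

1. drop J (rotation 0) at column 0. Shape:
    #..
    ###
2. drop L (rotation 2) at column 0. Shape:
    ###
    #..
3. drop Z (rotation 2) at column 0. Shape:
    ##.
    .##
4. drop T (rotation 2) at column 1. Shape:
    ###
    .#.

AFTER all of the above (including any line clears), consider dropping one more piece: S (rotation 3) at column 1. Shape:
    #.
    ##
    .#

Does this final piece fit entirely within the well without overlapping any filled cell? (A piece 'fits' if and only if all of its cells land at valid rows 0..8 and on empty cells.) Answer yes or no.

Answer: no

Derivation:
Drop 1: J rot0 at col 0 lands with bottom-row=0; cleared 0 line(s) (total 0); column heights now [2 1 1 0 0], max=2
Drop 2: L rot2 at col 0 lands with bottom-row=2; cleared 0 line(s) (total 0); column heights now [4 4 4 0 0], max=4
Drop 3: Z rot2 at col 0 lands with bottom-row=4; cleared 0 line(s) (total 0); column heights now [6 6 5 0 0], max=6
Drop 4: T rot2 at col 1 lands with bottom-row=5; cleared 0 line(s) (total 0); column heights now [6 7 7 7 0], max=7
Test piece S rot3 at col 1 (width 2): heights before test = [6 7 7 7 0]; fits = False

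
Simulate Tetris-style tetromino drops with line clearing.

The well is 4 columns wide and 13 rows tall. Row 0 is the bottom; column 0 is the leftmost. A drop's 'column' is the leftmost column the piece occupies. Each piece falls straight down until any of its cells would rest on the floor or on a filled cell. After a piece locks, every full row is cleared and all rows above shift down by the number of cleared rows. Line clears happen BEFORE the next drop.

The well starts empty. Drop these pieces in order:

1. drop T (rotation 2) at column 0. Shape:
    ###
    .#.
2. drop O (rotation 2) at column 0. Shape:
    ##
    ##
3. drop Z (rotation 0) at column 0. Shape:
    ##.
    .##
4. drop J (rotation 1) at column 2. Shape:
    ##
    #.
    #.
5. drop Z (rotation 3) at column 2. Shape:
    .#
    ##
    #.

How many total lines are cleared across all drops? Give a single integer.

Answer: 0

Derivation:
Drop 1: T rot2 at col 0 lands with bottom-row=0; cleared 0 line(s) (total 0); column heights now [2 2 2 0], max=2
Drop 2: O rot2 at col 0 lands with bottom-row=2; cleared 0 line(s) (total 0); column heights now [4 4 2 0], max=4
Drop 3: Z rot0 at col 0 lands with bottom-row=4; cleared 0 line(s) (total 0); column heights now [6 6 5 0], max=6
Drop 4: J rot1 at col 2 lands with bottom-row=5; cleared 0 line(s) (total 0); column heights now [6 6 8 8], max=8
Drop 5: Z rot3 at col 2 lands with bottom-row=8; cleared 0 line(s) (total 0); column heights now [6 6 10 11], max=11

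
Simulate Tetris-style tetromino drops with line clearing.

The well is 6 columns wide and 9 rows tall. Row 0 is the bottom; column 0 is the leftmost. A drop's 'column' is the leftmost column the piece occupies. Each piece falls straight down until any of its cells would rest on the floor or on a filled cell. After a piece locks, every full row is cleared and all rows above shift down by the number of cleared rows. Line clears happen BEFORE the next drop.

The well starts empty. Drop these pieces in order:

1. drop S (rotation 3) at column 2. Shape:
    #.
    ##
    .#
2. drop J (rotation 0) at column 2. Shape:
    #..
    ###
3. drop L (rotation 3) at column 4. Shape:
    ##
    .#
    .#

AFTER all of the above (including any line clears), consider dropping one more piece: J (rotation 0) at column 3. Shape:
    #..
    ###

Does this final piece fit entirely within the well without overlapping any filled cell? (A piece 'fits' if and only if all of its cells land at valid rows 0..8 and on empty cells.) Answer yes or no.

Drop 1: S rot3 at col 2 lands with bottom-row=0; cleared 0 line(s) (total 0); column heights now [0 0 3 2 0 0], max=3
Drop 2: J rot0 at col 2 lands with bottom-row=3; cleared 0 line(s) (total 0); column heights now [0 0 5 4 4 0], max=5
Drop 3: L rot3 at col 4 lands with bottom-row=2; cleared 0 line(s) (total 0); column heights now [0 0 5 4 5 5], max=5
Test piece J rot0 at col 3 (width 3): heights before test = [0 0 5 4 5 5]; fits = True

Answer: yes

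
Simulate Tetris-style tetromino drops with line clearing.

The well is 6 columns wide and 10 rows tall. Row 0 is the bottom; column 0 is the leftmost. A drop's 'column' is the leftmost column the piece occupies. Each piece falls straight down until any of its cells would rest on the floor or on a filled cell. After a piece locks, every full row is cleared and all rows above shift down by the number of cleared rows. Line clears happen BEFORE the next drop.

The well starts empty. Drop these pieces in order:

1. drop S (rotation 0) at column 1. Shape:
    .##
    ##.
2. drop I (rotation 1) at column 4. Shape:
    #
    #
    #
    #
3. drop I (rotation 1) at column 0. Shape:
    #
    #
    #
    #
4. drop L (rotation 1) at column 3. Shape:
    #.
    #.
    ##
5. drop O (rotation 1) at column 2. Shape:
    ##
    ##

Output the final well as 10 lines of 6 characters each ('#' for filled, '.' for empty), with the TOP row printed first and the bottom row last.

Answer: ......
..##..
..##..
...#..
...#..
...##.
#...#.
#...#.
#.###.
###.#.

Derivation:
Drop 1: S rot0 at col 1 lands with bottom-row=0; cleared 0 line(s) (total 0); column heights now [0 1 2 2 0 0], max=2
Drop 2: I rot1 at col 4 lands with bottom-row=0; cleared 0 line(s) (total 0); column heights now [0 1 2 2 4 0], max=4
Drop 3: I rot1 at col 0 lands with bottom-row=0; cleared 0 line(s) (total 0); column heights now [4 1 2 2 4 0], max=4
Drop 4: L rot1 at col 3 lands with bottom-row=4; cleared 0 line(s) (total 0); column heights now [4 1 2 7 5 0], max=7
Drop 5: O rot1 at col 2 lands with bottom-row=7; cleared 0 line(s) (total 0); column heights now [4 1 9 9 5 0], max=9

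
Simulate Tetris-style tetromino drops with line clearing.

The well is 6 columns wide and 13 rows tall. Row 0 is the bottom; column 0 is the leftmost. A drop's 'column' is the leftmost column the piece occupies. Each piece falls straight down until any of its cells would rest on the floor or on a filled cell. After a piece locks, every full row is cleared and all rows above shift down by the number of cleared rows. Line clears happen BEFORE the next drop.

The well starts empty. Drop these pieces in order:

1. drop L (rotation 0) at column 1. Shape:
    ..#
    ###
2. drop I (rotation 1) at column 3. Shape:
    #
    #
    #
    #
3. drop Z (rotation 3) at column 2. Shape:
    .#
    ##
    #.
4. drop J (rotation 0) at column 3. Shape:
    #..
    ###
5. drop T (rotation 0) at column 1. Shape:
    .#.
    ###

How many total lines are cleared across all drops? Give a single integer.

Drop 1: L rot0 at col 1 lands with bottom-row=0; cleared 0 line(s) (total 0); column heights now [0 1 1 2 0 0], max=2
Drop 2: I rot1 at col 3 lands with bottom-row=2; cleared 0 line(s) (total 0); column heights now [0 1 1 6 0 0], max=6
Drop 3: Z rot3 at col 2 lands with bottom-row=5; cleared 0 line(s) (total 0); column heights now [0 1 7 8 0 0], max=8
Drop 4: J rot0 at col 3 lands with bottom-row=8; cleared 0 line(s) (total 0); column heights now [0 1 7 10 9 9], max=10
Drop 5: T rot0 at col 1 lands with bottom-row=10; cleared 0 line(s) (total 0); column heights now [0 11 12 11 9 9], max=12

Answer: 0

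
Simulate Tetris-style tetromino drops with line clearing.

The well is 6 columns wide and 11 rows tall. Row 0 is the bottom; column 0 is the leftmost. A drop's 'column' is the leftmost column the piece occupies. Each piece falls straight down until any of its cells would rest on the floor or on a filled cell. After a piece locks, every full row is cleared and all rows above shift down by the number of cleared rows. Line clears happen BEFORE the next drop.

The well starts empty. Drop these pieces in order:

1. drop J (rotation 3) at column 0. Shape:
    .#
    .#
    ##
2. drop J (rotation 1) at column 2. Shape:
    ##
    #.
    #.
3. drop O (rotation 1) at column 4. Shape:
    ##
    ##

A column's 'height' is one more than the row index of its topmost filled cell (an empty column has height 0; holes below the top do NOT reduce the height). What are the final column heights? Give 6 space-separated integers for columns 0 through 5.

Drop 1: J rot3 at col 0 lands with bottom-row=0; cleared 0 line(s) (total 0); column heights now [1 3 0 0 0 0], max=3
Drop 2: J rot1 at col 2 lands with bottom-row=0; cleared 0 line(s) (total 0); column heights now [1 3 3 3 0 0], max=3
Drop 3: O rot1 at col 4 lands with bottom-row=0; cleared 0 line(s) (total 0); column heights now [1 3 3 3 2 2], max=3

Answer: 1 3 3 3 2 2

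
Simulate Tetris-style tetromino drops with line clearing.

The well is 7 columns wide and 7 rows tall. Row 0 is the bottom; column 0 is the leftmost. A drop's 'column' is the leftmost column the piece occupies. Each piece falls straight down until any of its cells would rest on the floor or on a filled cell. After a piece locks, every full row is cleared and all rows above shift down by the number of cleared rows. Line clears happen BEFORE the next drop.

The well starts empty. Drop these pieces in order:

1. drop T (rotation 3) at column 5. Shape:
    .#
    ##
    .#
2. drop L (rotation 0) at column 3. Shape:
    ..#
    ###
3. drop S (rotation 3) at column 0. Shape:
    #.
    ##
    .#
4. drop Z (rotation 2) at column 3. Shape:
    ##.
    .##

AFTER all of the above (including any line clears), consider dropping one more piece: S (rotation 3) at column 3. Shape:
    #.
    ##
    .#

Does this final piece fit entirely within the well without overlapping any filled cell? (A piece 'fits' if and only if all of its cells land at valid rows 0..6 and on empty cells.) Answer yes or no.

Drop 1: T rot3 at col 5 lands with bottom-row=0; cleared 0 line(s) (total 0); column heights now [0 0 0 0 0 2 3], max=3
Drop 2: L rot0 at col 3 lands with bottom-row=2; cleared 0 line(s) (total 0); column heights now [0 0 0 3 3 4 3], max=4
Drop 3: S rot3 at col 0 lands with bottom-row=0; cleared 0 line(s) (total 0); column heights now [3 2 0 3 3 4 3], max=4
Drop 4: Z rot2 at col 3 lands with bottom-row=4; cleared 0 line(s) (total 0); column heights now [3 2 0 6 6 5 3], max=6
Test piece S rot3 at col 3 (width 2): heights before test = [3 2 0 6 6 5 3]; fits = False

Answer: no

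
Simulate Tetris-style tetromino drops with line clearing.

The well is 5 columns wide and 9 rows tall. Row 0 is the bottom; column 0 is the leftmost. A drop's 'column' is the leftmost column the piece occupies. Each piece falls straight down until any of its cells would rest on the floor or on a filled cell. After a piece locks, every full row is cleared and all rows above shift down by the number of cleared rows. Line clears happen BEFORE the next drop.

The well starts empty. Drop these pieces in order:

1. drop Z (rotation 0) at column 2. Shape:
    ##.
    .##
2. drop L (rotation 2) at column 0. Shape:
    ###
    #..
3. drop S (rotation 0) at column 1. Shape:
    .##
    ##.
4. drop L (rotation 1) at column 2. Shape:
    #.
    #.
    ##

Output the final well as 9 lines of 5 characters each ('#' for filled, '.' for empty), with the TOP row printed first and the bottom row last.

Answer: .....
..#..
..#..
..##.
..##.
.##..
###..
#.##.
...##

Derivation:
Drop 1: Z rot0 at col 2 lands with bottom-row=0; cleared 0 line(s) (total 0); column heights now [0 0 2 2 1], max=2
Drop 2: L rot2 at col 0 lands with bottom-row=1; cleared 0 line(s) (total 0); column heights now [3 3 3 2 1], max=3
Drop 3: S rot0 at col 1 lands with bottom-row=3; cleared 0 line(s) (total 0); column heights now [3 4 5 5 1], max=5
Drop 4: L rot1 at col 2 lands with bottom-row=5; cleared 0 line(s) (total 0); column heights now [3 4 8 6 1], max=8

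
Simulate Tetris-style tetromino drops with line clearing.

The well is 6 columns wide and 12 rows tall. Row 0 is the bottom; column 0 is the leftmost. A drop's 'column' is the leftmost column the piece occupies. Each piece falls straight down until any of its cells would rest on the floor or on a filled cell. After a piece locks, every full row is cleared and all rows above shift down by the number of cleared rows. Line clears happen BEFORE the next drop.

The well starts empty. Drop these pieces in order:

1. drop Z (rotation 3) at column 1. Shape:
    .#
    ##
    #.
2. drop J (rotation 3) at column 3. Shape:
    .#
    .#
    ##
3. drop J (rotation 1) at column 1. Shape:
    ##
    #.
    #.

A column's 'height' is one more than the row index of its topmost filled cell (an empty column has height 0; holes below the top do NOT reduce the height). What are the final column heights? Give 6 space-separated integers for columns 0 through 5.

Answer: 0 5 5 1 3 0

Derivation:
Drop 1: Z rot3 at col 1 lands with bottom-row=0; cleared 0 line(s) (total 0); column heights now [0 2 3 0 0 0], max=3
Drop 2: J rot3 at col 3 lands with bottom-row=0; cleared 0 line(s) (total 0); column heights now [0 2 3 1 3 0], max=3
Drop 3: J rot1 at col 1 lands with bottom-row=2; cleared 0 line(s) (total 0); column heights now [0 5 5 1 3 0], max=5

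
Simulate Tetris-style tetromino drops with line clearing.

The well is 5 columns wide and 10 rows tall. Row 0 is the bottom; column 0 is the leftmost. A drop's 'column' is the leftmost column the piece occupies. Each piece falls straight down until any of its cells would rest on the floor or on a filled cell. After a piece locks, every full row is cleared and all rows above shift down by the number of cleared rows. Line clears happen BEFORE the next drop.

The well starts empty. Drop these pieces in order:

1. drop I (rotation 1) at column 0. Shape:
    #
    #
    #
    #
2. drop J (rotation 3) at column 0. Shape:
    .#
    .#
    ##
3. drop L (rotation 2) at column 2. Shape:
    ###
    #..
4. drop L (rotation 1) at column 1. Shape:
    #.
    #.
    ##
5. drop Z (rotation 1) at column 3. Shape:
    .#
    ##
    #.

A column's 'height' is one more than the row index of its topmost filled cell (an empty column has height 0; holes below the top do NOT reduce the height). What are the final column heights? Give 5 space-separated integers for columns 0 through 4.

Answer: 5 10 8 4 5

Derivation:
Drop 1: I rot1 at col 0 lands with bottom-row=0; cleared 0 line(s) (total 0); column heights now [4 0 0 0 0], max=4
Drop 2: J rot3 at col 0 lands with bottom-row=4; cleared 0 line(s) (total 0); column heights now [5 7 0 0 0], max=7
Drop 3: L rot2 at col 2 lands with bottom-row=0; cleared 0 line(s) (total 0); column heights now [5 7 2 2 2], max=7
Drop 4: L rot1 at col 1 lands with bottom-row=7; cleared 0 line(s) (total 0); column heights now [5 10 8 2 2], max=10
Drop 5: Z rot1 at col 3 lands with bottom-row=2; cleared 0 line(s) (total 0); column heights now [5 10 8 4 5], max=10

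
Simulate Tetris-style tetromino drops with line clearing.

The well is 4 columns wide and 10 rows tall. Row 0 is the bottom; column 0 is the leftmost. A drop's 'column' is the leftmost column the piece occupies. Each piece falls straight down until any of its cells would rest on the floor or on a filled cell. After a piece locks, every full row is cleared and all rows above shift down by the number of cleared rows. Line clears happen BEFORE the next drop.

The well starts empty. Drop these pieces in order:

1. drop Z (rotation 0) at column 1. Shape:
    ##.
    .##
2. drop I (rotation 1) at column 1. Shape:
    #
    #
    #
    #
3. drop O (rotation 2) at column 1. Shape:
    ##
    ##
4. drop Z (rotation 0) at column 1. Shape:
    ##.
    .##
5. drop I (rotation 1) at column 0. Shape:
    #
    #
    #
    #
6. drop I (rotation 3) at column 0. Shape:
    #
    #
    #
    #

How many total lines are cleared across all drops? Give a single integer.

Drop 1: Z rot0 at col 1 lands with bottom-row=0; cleared 0 line(s) (total 0); column heights now [0 2 2 1], max=2
Drop 2: I rot1 at col 1 lands with bottom-row=2; cleared 0 line(s) (total 0); column heights now [0 6 2 1], max=6
Drop 3: O rot2 at col 1 lands with bottom-row=6; cleared 0 line(s) (total 0); column heights now [0 8 8 1], max=8
Drop 4: Z rot0 at col 1 lands with bottom-row=8; cleared 0 line(s) (total 0); column heights now [0 10 10 9], max=10
Drop 5: I rot1 at col 0 lands with bottom-row=0; cleared 0 line(s) (total 0); column heights now [4 10 10 9], max=10
Drop 6: I rot3 at col 0 lands with bottom-row=4; cleared 0 line(s) (total 0); column heights now [8 10 10 9], max=10

Answer: 0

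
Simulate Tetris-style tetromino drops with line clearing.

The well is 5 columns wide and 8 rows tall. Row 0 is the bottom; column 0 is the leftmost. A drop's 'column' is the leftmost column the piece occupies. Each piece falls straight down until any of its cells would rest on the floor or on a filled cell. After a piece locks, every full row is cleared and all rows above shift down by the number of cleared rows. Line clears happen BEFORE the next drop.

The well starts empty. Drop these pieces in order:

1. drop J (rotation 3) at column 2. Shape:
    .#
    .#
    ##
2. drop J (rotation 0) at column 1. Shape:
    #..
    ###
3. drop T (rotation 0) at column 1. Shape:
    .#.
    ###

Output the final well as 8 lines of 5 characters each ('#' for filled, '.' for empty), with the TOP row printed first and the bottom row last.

Drop 1: J rot3 at col 2 lands with bottom-row=0; cleared 0 line(s) (total 0); column heights now [0 0 1 3 0], max=3
Drop 2: J rot0 at col 1 lands with bottom-row=3; cleared 0 line(s) (total 0); column heights now [0 5 4 4 0], max=5
Drop 3: T rot0 at col 1 lands with bottom-row=5; cleared 0 line(s) (total 0); column heights now [0 6 7 6 0], max=7

Answer: .....
..#..
.###.
.#...
.###.
...#.
...#.
..##.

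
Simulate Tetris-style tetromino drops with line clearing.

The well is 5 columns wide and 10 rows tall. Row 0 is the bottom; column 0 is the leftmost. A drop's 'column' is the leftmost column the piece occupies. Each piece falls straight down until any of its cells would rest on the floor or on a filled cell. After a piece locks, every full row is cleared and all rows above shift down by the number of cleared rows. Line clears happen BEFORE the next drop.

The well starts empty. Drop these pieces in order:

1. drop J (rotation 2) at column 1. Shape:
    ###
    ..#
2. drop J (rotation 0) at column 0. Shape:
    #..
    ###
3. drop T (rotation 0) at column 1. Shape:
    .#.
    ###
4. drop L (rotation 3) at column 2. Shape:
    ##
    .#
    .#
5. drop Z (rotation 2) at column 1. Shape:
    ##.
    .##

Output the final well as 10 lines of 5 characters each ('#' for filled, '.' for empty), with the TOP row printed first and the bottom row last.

Answer: .....
.##..
..##.
..##.
...#.
..##.
####.
###..
.###.
...#.

Derivation:
Drop 1: J rot2 at col 1 lands with bottom-row=0; cleared 0 line(s) (total 0); column heights now [0 2 2 2 0], max=2
Drop 2: J rot0 at col 0 lands with bottom-row=2; cleared 0 line(s) (total 0); column heights now [4 3 3 2 0], max=4
Drop 3: T rot0 at col 1 lands with bottom-row=3; cleared 0 line(s) (total 0); column heights now [4 4 5 4 0], max=5
Drop 4: L rot3 at col 2 lands with bottom-row=4; cleared 0 line(s) (total 0); column heights now [4 4 7 7 0], max=7
Drop 5: Z rot2 at col 1 lands with bottom-row=7; cleared 0 line(s) (total 0); column heights now [4 9 9 8 0], max=9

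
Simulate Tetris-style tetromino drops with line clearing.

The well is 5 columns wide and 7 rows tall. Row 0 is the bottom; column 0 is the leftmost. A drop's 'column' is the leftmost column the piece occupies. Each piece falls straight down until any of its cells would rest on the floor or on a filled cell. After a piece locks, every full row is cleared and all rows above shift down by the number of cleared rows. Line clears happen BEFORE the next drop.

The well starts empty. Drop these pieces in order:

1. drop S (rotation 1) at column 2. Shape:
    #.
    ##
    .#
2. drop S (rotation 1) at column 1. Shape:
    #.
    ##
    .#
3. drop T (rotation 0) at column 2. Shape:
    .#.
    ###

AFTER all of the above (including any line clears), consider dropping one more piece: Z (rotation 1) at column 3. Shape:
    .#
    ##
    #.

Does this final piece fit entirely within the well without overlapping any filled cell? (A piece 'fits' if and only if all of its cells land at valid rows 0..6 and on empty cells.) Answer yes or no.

Answer: no

Derivation:
Drop 1: S rot1 at col 2 lands with bottom-row=0; cleared 0 line(s) (total 0); column heights now [0 0 3 2 0], max=3
Drop 2: S rot1 at col 1 lands with bottom-row=3; cleared 0 line(s) (total 0); column heights now [0 6 5 2 0], max=6
Drop 3: T rot0 at col 2 lands with bottom-row=5; cleared 0 line(s) (total 0); column heights now [0 6 6 7 6], max=7
Test piece Z rot1 at col 3 (width 2): heights before test = [0 6 6 7 6]; fits = False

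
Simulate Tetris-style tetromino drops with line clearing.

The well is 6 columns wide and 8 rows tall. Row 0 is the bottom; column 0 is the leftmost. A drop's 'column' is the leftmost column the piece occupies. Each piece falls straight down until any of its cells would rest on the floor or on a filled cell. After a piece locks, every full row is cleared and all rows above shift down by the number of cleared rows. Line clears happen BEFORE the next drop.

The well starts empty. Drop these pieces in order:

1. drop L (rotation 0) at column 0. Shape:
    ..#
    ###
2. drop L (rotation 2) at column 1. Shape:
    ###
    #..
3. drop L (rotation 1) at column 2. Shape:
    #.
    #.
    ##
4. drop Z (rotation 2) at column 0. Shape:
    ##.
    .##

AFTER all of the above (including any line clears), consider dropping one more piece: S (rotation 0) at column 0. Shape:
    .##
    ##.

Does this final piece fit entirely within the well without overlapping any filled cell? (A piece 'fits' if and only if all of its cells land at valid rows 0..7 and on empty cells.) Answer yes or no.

Answer: no

Derivation:
Drop 1: L rot0 at col 0 lands with bottom-row=0; cleared 0 line(s) (total 0); column heights now [1 1 2 0 0 0], max=2
Drop 2: L rot2 at col 1 lands with bottom-row=1; cleared 0 line(s) (total 0); column heights now [1 3 3 3 0 0], max=3
Drop 3: L rot1 at col 2 lands with bottom-row=3; cleared 0 line(s) (total 0); column heights now [1 3 6 4 0 0], max=6
Drop 4: Z rot2 at col 0 lands with bottom-row=6; cleared 0 line(s) (total 0); column heights now [8 8 7 4 0 0], max=8
Test piece S rot0 at col 0 (width 3): heights before test = [8 8 7 4 0 0]; fits = False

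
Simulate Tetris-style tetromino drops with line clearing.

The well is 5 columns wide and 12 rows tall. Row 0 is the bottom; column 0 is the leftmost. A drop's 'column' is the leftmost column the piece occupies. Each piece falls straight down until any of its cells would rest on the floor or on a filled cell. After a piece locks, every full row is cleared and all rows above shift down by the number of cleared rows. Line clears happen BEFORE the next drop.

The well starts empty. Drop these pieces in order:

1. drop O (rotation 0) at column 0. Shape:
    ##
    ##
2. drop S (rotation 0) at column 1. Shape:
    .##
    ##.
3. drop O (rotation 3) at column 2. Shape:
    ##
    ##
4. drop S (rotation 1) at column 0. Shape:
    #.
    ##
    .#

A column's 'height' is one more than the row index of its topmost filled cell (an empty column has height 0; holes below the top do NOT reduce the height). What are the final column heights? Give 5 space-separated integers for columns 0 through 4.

Drop 1: O rot0 at col 0 lands with bottom-row=0; cleared 0 line(s) (total 0); column heights now [2 2 0 0 0], max=2
Drop 2: S rot0 at col 1 lands with bottom-row=2; cleared 0 line(s) (total 0); column heights now [2 3 4 4 0], max=4
Drop 3: O rot3 at col 2 lands with bottom-row=4; cleared 0 line(s) (total 0); column heights now [2 3 6 6 0], max=6
Drop 4: S rot1 at col 0 lands with bottom-row=3; cleared 0 line(s) (total 0); column heights now [6 5 6 6 0], max=6

Answer: 6 5 6 6 0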